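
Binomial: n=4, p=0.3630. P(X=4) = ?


C(4,4) = 1
p^4 = 0.017363
(1-p)^0 = 1.000000
P = 1 * 0.017363 * 1.000000 = 0.0174

P(X=4) = 0.0174


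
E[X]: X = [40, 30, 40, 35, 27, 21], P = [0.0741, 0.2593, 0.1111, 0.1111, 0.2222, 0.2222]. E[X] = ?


E[X] = 40*0.0741 + 30*0.2593 + 40*0.1111 + 35*0.1111 + 27*0.2222 + 21*0.2222
= 2.9640 + 7.7790 + 4.4440 + 3.8885 + 5.9994 + 4.6662
= 29.7411

E[X] = 29.7411


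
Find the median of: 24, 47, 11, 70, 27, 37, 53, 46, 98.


Sorted: 11, 24, 27, 37, 46, 47, 53, 70, 98
n = 9 (odd)
Middle value = 46

Median = 46


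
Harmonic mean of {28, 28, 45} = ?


Sum of reciprocals = 1/28 + 1/28 + 1/45 = 0.093651
HM = 3/0.093651 = 32.0339

HM = 32.0339


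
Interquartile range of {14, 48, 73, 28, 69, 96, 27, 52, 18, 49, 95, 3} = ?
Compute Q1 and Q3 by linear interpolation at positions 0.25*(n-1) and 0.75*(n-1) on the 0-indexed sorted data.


Sorted: 3, 14, 18, 27, 28, 48, 49, 52, 69, 73, 95, 96
Q1 (25th %ile) = 24.7500
Q3 (75th %ile) = 70.0000
IQR = 70.0000 - 24.7500 = 45.2500

IQR = 45.2500


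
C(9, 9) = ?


C(9,9) = 9!/(9! × 0!)
= 362880/(362880 × 1)
= 1

C(9,9) = 1


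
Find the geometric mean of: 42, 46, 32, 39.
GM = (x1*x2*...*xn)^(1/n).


Product = 42 × 46 × 32 × 39 = 2411136
GM = 2411136^(1/4) = 39.4054

GM = 39.4054


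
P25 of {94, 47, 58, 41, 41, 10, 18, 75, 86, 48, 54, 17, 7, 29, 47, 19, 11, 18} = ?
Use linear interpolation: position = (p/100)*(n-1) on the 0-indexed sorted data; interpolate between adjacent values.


Sorted: 7, 10, 11, 17, 18, 18, 19, 29, 41, 41, 47, 47, 48, 54, 58, 75, 86, 94
n = 18
Index = 25/100 * 17 = 4.2500
Lower = data[4] = 18, Upper = data[5] = 18
P25 = 18 + 0.2500*(0) = 18.0000

P25 = 18.0000


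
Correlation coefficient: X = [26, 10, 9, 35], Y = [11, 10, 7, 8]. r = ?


Mean X = 20.0000, Mean Y = 9.0000
SD X = 10.977249, SD Y = 1.581139
Cov = 2.250000
r = 2.250000/(10.977249*1.581139) = 0.1296

r = 0.1296


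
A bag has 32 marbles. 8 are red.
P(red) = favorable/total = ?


P = 8/32 = 0.2500

P = 0.2500


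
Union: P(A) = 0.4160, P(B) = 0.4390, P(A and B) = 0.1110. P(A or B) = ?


P(A∪B) = 0.4160 + 0.4390 - 0.1110
= 0.8550 - 0.1110
= 0.7440

P(A∪B) = 0.7440


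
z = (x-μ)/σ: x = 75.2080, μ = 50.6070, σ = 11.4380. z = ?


z = (75.2080 - 50.6070)/11.4380
= 24.6010/11.4380
= 2.1508

z = 2.1508


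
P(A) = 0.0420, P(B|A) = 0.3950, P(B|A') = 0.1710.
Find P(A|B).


P(B) = P(B|A)*P(A) + P(B|A')*P(A')
= 0.3950*0.0420 + 0.1710*0.9580
= 0.016590 + 0.163818 = 0.180408
P(A|B) = 0.016590/0.180408 = 0.0920

P(A|B) = 0.0920


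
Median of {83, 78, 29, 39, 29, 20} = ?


Sorted: 20, 29, 29, 39, 78, 83
n = 6 (even)
Middle values: 29 and 39
Median = (29+39)/2 = 34.0000

Median = 34.0000


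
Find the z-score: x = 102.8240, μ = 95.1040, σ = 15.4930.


z = (102.8240 - 95.1040)/15.4930
= 7.7200/15.4930
= 0.4983

z = 0.4983


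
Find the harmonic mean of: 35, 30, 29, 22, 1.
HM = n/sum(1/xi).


Sum of reciprocals = 1/35 + 1/30 + 1/29 + 1/22 + 1/1 = 1.141842
HM = 5/1.141842 = 4.3789

HM = 4.3789


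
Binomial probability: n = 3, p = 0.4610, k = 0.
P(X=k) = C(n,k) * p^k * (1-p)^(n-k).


C(3,0) = 1
p^0 = 1.000000
(1-p)^3 = 0.156591
P = 1 * 1.000000 * 0.156591 = 0.1566

P(X=0) = 0.1566


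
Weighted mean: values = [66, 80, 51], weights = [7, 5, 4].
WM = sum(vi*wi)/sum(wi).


Numerator = 66*7 + 80*5 + 51*4 = 1066
Denominator = 7 + 5 + 4 = 16
WM = 1066/16 = 66.6250

WM = 66.6250


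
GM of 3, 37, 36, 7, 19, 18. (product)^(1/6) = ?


Product = 3 × 37 × 36 × 7 × 19 × 18 = 9566424
GM = 9566424^(1/6) = 14.5700

GM = 14.5700


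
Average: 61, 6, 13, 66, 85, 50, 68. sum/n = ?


Sum = 61 + 6 + 13 + 66 + 85 + 50 + 68 = 349
n = 7
Mean = 349/7 = 49.8571

Mean = 49.8571


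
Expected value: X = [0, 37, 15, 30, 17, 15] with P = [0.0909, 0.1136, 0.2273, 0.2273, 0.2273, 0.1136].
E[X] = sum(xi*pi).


E[X] = 0*0.0909 + 37*0.1136 + 15*0.2273 + 30*0.2273 + 17*0.2273 + 15*0.1136
= 0 + 4.2032 + 3.4095 + 6.8190 + 3.8641 + 1.7040
= 19.9998

E[X] = 19.9998


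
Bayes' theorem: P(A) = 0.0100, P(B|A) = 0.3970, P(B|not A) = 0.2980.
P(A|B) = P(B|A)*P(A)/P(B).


P(B) = P(B|A)*P(A) + P(B|A')*P(A')
= 0.3970*0.0100 + 0.2980*0.9900
= 0.003970 + 0.295020 = 0.298990
P(A|B) = 0.003970/0.298990 = 0.0133

P(A|B) = 0.0133


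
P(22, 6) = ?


P(22,6) = 22!/16!
= 1124000727777607680000/20922789888000
= 53721360

P(22,6) = 53721360


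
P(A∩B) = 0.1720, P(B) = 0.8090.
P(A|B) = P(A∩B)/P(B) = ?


P(A|B) = 0.1720/0.8090 = 0.2126

P(A|B) = 0.2126


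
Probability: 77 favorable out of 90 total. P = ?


P = 77/90 = 0.8556

P = 0.8556


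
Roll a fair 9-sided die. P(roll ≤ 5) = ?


Favorable outcomes (roll ≤ 5): 5
Total outcomes = 9
P = 5/9 = 0.5556

P = 0.5556


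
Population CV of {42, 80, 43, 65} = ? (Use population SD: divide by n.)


Mean = 57.5000
SD = 15.9138
CV = (15.9138/57.5000)*100 = 27.6762%

CV = 27.6762%


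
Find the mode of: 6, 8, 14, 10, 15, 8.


Frequencies: 6:1, 8:2, 10:1, 14:1, 15:1
Max frequency = 2
Mode = 8

Mode = 8


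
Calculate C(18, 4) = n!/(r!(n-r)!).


C(18,4) = 18!/(4! × 14!)
= 6402373705728000/(24 × 87178291200)
= 3060

C(18,4) = 3060


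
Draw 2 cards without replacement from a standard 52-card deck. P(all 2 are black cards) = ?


P(all black cards) = (26/52) × (25/51)
= 0.2451

P = 0.2451


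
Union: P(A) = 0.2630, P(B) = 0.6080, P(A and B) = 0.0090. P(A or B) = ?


P(A∪B) = 0.2630 + 0.6080 - 0.0090
= 0.8710 - 0.0090
= 0.8620

P(A∪B) = 0.8620


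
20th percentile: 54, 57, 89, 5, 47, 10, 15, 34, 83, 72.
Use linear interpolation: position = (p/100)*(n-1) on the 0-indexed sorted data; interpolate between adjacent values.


Sorted: 5, 10, 15, 34, 47, 54, 57, 72, 83, 89
n = 10
Index = 20/100 * 9 = 1.8000
Lower = data[1] = 10, Upper = data[2] = 15
P20 = 10 + 0.8000*(5) = 14.0000

P20 = 14.0000


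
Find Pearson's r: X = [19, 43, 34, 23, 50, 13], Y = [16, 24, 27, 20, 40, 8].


Mean X = 30.3333, Mean Y = 22.5000
SD X = 13.186694, SD Y = 9.895285
Cov = 120.500000
r = 120.500000/(13.186694*9.895285) = 0.9235

r = 0.9235


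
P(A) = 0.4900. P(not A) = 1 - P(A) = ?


P(not A) = 1 - 0.4900 = 0.5100

P(not A) = 0.5100


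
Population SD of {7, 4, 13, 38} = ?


Mean = 15.5000
Variance = 179.2500
SD = sqrt(179.2500) = 13.3884

SD = 13.3884


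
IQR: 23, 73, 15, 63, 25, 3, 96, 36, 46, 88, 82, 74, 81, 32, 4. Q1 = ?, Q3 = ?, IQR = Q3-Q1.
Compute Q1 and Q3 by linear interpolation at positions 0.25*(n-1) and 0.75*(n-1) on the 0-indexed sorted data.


Sorted: 3, 4, 15, 23, 25, 32, 36, 46, 63, 73, 74, 81, 82, 88, 96
Q1 (25th %ile) = 24.0000
Q3 (75th %ile) = 77.5000
IQR = 77.5000 - 24.0000 = 53.5000

IQR = 53.5000


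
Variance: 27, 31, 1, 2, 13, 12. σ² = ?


Mean = 14.3333
Squared deviations: 160.4444, 277.7778, 177.7778, 152.1111, 1.7778, 5.4444
Sum = 775.3333
Variance = 775.3333/6 = 129.2222

Variance = 129.2222


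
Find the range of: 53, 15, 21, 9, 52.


Max = 53, Min = 9
Range = 53 - 9 = 44

Range = 44


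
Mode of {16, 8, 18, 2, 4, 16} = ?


Frequencies: 2:1, 4:1, 8:1, 16:2, 18:1
Max frequency = 2
Mode = 16

Mode = 16


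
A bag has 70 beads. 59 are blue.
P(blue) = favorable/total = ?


P = 59/70 = 0.8429

P = 0.8429


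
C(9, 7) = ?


C(9,7) = 9!/(7! × 2!)
= 362880/(5040 × 2)
= 36

C(9,7) = 36


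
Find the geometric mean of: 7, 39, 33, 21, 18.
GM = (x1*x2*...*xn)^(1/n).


Product = 7 × 39 × 33 × 21 × 18 = 3405402
GM = 3405402^(1/5) = 20.2504

GM = 20.2504


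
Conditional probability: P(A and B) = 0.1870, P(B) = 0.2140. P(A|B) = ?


P(A|B) = 0.1870/0.2140 = 0.8738

P(A|B) = 0.8738


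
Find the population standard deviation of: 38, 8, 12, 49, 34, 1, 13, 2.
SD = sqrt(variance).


Mean = 19.6250
Variance = 287.7344
SD = sqrt(287.7344) = 16.9627

SD = 16.9627


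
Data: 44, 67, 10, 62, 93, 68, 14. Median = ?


Sorted: 10, 14, 44, 62, 67, 68, 93
n = 7 (odd)
Middle value = 62

Median = 62


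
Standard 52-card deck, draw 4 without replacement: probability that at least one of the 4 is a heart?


P(at least one) = 1 - P(none)
P(none) = (39/52) × (38/51) × (37/50) × (36/49) = 0.303818
P(at least one) = 1 - 0.303818 = 0.6962

P = 0.6962


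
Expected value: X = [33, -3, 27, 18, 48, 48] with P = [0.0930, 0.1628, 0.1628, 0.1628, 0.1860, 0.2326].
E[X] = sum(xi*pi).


E[X] = 33*0.0930 - 3*0.1628 + 27*0.1628 + 18*0.1628 + 48*0.1860 + 48*0.2326
= 3.0690 - 0.4884 + 4.3956 + 2.9304 + 8.9280 + 11.1648
= 29.9994

E[X] = 29.9994


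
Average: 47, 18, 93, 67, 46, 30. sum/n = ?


Sum = 47 + 18 + 93 + 67 + 46 + 30 = 301
n = 6
Mean = 301/6 = 50.1667

Mean = 50.1667


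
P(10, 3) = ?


P(10,3) = 10!/7!
= 3628800/5040
= 720

P(10,3) = 720


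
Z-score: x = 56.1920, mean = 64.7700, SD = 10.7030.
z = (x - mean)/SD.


z = (56.1920 - 64.7700)/10.7030
= -8.5780/10.7030
= -0.8015

z = -0.8015


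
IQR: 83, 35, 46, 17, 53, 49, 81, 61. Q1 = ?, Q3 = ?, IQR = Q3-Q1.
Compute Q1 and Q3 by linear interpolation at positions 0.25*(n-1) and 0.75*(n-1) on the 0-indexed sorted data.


Sorted: 17, 35, 46, 49, 53, 61, 81, 83
Q1 (25th %ile) = 43.2500
Q3 (75th %ile) = 66.0000
IQR = 66.0000 - 43.2500 = 22.7500

IQR = 22.7500


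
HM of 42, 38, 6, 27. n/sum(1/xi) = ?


Sum of reciprocals = 1/42 + 1/38 + 1/6 + 1/27 = 0.253829
HM = 4/0.253829 = 15.7586

HM = 15.7586


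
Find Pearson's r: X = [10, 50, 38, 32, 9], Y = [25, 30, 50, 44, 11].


Mean X = 27.8000, Mean Y = 32.0000
SD X = 16.029972, SD Y = 13.870833
Cov = 141.800000
r = 141.800000/(16.029972*13.870833) = 0.6377

r = 0.6377


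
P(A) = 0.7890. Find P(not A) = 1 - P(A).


P(not A) = 1 - 0.7890 = 0.2110

P(not A) = 0.2110


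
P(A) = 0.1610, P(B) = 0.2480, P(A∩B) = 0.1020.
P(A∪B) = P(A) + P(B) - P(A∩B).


P(A∪B) = 0.1610 + 0.2480 - 0.1020
= 0.4090 - 0.1020
= 0.3070

P(A∪B) = 0.3070


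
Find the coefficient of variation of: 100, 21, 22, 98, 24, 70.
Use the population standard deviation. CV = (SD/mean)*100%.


Mean = 55.8333
SD = 34.8827
CV = (34.8827/55.8333)*100 = 62.4765%

CV = 62.4765%


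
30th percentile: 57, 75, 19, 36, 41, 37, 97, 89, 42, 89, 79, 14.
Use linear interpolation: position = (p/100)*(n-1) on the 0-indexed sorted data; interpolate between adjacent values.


Sorted: 14, 19, 36, 37, 41, 42, 57, 75, 79, 89, 89, 97
n = 12
Index = 30/100 * 11 = 3.3000
Lower = data[3] = 37, Upper = data[4] = 41
P30 = 37 + 0.3000*(4) = 38.2000

P30 = 38.2000


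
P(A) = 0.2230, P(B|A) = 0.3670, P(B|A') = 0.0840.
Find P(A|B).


P(B) = P(B|A)*P(A) + P(B|A')*P(A')
= 0.3670*0.2230 + 0.0840*0.7770
= 0.081841 + 0.065268 = 0.147109
P(A|B) = 0.081841/0.147109 = 0.5563

P(A|B) = 0.5563


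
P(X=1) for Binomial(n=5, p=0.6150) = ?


C(5,1) = 5
p^1 = 0.615000
(1-p)^4 = 0.021971
P = 5 * 0.615000 * 0.021971 = 0.0676

P(X=1) = 0.0676


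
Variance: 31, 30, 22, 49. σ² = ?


Mean = 33.0000
Squared deviations: 4.0000, 9.0000, 121.0000, 256.0000
Sum = 390.0000
Variance = 390.0000/4 = 97.5000

Variance = 97.5000


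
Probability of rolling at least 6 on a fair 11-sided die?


Favorable outcomes (roll ≥ 6): 6
Total outcomes = 11
P = 6/11 = 0.5455

P = 0.5455


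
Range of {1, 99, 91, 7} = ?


Max = 99, Min = 1
Range = 99 - 1 = 98

Range = 98


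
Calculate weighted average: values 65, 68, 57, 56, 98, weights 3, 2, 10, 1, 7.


Numerator = 65*3 + 68*2 + 57*10 + 56*1 + 98*7 = 1643
Denominator = 3 + 2 + 10 + 1 + 7 = 23
WM = 1643/23 = 71.4348

WM = 71.4348


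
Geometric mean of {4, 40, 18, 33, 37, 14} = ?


Product = 4 × 40 × 18 × 33 × 37 × 14 = 49230720
GM = 49230720^(1/6) = 19.1443

GM = 19.1443


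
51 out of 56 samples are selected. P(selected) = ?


P = 51/56 = 0.9107

P = 0.9107


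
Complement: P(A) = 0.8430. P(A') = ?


P(not A) = 1 - 0.8430 = 0.1570

P(not A) = 0.1570


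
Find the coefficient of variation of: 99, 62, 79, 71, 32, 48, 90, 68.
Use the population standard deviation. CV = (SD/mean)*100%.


Mean = 68.6250
SD = 20.3220
CV = (20.3220/68.6250)*100 = 29.6131%

CV = 29.6131%


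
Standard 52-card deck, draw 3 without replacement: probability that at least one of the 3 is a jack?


P(at least one) = 1 - P(none)
P(none) = (48/52) × (47/51) × (46/50) = 0.782624
P(at least one) = 1 - 0.782624 = 0.2174

P = 0.2174


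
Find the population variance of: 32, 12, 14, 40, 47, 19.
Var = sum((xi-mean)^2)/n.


Mean = 27.3333
Squared deviations: 21.7778, 235.1111, 177.7778, 160.4444, 386.7778, 69.4444
Sum = 1051.3333
Variance = 1051.3333/6 = 175.2222

Variance = 175.2222


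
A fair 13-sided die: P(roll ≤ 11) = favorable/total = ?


Favorable outcomes (roll ≤ 11): 11
Total outcomes = 13
P = 11/13 = 0.8462

P = 0.8462


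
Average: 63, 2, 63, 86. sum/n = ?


Sum = 63 + 2 + 63 + 86 = 214
n = 4
Mean = 214/4 = 53.5000

Mean = 53.5000


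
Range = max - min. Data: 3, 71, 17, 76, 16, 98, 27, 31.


Max = 98, Min = 3
Range = 98 - 3 = 95

Range = 95


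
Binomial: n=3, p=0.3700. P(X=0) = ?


C(3,0) = 1
p^0 = 1.000000
(1-p)^3 = 0.250047
P = 1 * 1.000000 * 0.250047 = 0.2500

P(X=0) = 0.2500


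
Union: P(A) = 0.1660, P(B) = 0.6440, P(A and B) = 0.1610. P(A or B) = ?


P(A∪B) = 0.1660 + 0.6440 - 0.1610
= 0.8100 - 0.1610
= 0.6490

P(A∪B) = 0.6490


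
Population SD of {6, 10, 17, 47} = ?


Mean = 20.0000
Variance = 258.5000
SD = sqrt(258.5000) = 16.0779

SD = 16.0779


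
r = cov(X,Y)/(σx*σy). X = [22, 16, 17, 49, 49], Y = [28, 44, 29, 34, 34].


Mean X = 30.6000, Mean Y = 33.8000
SD X = 15.160475, SD Y = 5.670979
Cov = -5.280000
r = -5.280000/(15.160475*5.670979) = -0.0614

r = -0.0614


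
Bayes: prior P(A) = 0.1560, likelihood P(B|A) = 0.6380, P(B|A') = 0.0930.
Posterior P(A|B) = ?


P(B) = P(B|A)*P(A) + P(B|A')*P(A')
= 0.6380*0.1560 + 0.0930*0.8440
= 0.099528 + 0.078492 = 0.178020
P(A|B) = 0.099528/0.178020 = 0.5591

P(A|B) = 0.5591


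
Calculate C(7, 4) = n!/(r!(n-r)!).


C(7,4) = 7!/(4! × 3!)
= 5040/(24 × 6)
= 35

C(7,4) = 35


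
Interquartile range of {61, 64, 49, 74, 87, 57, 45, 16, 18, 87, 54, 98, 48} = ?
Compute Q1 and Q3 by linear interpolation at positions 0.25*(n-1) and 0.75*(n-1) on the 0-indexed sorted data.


Sorted: 16, 18, 45, 48, 49, 54, 57, 61, 64, 74, 87, 87, 98
Q1 (25th %ile) = 48.0000
Q3 (75th %ile) = 74.0000
IQR = 74.0000 - 48.0000 = 26.0000

IQR = 26.0000


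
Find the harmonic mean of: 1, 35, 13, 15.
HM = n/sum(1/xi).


Sum of reciprocals = 1/1 + 1/35 + 1/13 + 1/15 = 1.172161
HM = 4/1.172161 = 3.4125

HM = 3.4125


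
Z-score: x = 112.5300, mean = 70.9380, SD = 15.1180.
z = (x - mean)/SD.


z = (112.5300 - 70.9380)/15.1180
= 41.5920/15.1180
= 2.7512

z = 2.7512


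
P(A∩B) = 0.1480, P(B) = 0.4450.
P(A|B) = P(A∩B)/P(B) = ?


P(A|B) = 0.1480/0.4450 = 0.3326

P(A|B) = 0.3326


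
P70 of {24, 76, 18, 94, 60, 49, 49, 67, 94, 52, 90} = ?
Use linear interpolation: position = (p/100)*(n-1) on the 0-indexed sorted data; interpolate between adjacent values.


Sorted: 18, 24, 49, 49, 52, 60, 67, 76, 90, 94, 94
n = 11
Index = 70/100 * 10 = 7.0000
Lower = data[7] = 76, Upper = data[8] = 90
P70 = 76 + 0*(14) = 76.0000

P70 = 76.0000


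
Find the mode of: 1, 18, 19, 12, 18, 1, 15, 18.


Frequencies: 1:2, 12:1, 15:1, 18:3, 19:1
Max frequency = 3
Mode = 18

Mode = 18


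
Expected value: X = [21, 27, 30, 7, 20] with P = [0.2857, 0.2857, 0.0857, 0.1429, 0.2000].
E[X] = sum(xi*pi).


E[X] = 21*0.2857 + 27*0.2857 + 30*0.0857 + 7*0.1429 + 20*0.2000
= 5.9997 + 7.7139 + 2.5710 + 1.0003 + 4.0000
= 21.2849

E[X] = 21.2849


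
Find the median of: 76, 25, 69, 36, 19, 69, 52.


Sorted: 19, 25, 36, 52, 69, 69, 76
n = 7 (odd)
Middle value = 52

Median = 52


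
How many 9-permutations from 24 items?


P(24,9) = 24!/15!
= 620448401733239439360000/1307674368000
= 474467051520

P(24,9) = 474467051520


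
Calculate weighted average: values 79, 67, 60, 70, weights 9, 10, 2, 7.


Numerator = 79*9 + 67*10 + 60*2 + 70*7 = 1991
Denominator = 9 + 10 + 2 + 7 = 28
WM = 1991/28 = 71.1071

WM = 71.1071


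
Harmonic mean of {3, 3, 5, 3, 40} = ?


Sum of reciprocals = 1/3 + 1/3 + 1/5 + 1/3 + 1/40 = 1.225000
HM = 5/1.225000 = 4.0816

HM = 4.0816


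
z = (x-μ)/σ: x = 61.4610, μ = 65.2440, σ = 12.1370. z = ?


z = (61.4610 - 65.2440)/12.1370
= -3.7830/12.1370
= -0.3117

z = -0.3117


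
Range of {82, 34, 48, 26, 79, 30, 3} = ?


Max = 82, Min = 3
Range = 82 - 3 = 79

Range = 79


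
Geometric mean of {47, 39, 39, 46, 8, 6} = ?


Product = 47 × 39 × 39 × 46 × 8 × 6 = 157843296
GM = 157843296^(1/6) = 23.2472

GM = 23.2472


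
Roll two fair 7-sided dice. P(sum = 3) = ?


Total outcomes = 7×7 = 49
Favorable (sum = 3): 2
P = 2/49 = 0.0408

P = 0.0408


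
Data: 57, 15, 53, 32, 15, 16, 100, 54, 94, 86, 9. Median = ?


Sorted: 9, 15, 15, 16, 32, 53, 54, 57, 86, 94, 100
n = 11 (odd)
Middle value = 53

Median = 53


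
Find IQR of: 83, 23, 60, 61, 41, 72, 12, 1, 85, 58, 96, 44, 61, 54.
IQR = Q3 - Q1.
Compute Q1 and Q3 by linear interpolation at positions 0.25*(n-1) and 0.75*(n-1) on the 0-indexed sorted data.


Sorted: 1, 12, 23, 41, 44, 54, 58, 60, 61, 61, 72, 83, 85, 96
Q1 (25th %ile) = 41.7500
Q3 (75th %ile) = 69.2500
IQR = 69.2500 - 41.7500 = 27.5000

IQR = 27.5000


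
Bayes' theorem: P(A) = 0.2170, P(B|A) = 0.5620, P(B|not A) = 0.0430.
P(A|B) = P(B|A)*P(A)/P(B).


P(B) = P(B|A)*P(A) + P(B|A')*P(A')
= 0.5620*0.2170 + 0.0430*0.7830
= 0.121954 + 0.033669 = 0.155623
P(A|B) = 0.121954/0.155623 = 0.7837

P(A|B) = 0.7837


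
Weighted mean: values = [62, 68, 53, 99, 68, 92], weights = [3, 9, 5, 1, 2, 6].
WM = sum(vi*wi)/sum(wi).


Numerator = 62*3 + 68*9 + 53*5 + 99*1 + 68*2 + 92*6 = 1850
Denominator = 3 + 9 + 5 + 1 + 2 + 6 = 26
WM = 1850/26 = 71.1538

WM = 71.1538


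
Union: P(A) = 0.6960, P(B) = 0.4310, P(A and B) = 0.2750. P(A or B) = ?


P(A∪B) = 0.6960 + 0.4310 - 0.2750
= 1.1270 - 0.2750
= 0.8520

P(A∪B) = 0.8520


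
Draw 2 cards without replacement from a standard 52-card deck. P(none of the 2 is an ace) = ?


P(no aces) = (48/52) × (47/51)
= 0.8507

P = 0.8507


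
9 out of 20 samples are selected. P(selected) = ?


P = 9/20 = 0.4500

P = 0.4500


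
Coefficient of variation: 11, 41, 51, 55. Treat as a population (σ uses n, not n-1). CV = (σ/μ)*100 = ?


Mean = 39.5000
SD = 17.2264
CV = (17.2264/39.5000)*100 = 43.6112%

CV = 43.6112%


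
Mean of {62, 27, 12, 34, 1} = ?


Sum = 62 + 27 + 12 + 34 + 1 = 136
n = 5
Mean = 136/5 = 27.2000

Mean = 27.2000


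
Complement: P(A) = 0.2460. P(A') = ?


P(not A) = 1 - 0.2460 = 0.7540

P(not A) = 0.7540


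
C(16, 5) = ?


C(16,5) = 16!/(5! × 11!)
= 20922789888000/(120 × 39916800)
= 4368

C(16,5) = 4368


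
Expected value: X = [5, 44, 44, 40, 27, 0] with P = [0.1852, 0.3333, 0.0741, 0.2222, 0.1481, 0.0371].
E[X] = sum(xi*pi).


E[X] = 5*0.1852 + 44*0.3333 + 44*0.0741 + 40*0.2222 + 27*0.1481 + 0*0.0371
= 0.9260 + 14.6652 + 3.2604 + 8.8880 + 3.9987 + 0
= 31.7383

E[X] = 31.7383


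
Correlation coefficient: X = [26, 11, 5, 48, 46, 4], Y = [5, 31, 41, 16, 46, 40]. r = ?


Mean X = 23.3333, Mean Y = 29.8333
SD X = 18.217818, SD Y = 14.712995
Cov = -76.111111
r = -76.111111/(18.217818*14.712995) = -0.2840

r = -0.2840


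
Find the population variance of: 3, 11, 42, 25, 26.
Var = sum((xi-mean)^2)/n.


Mean = 21.4000
Squared deviations: 338.5600, 108.1600, 424.3600, 12.9600, 21.1600
Sum = 905.2000
Variance = 905.2000/5 = 181.0400

Variance = 181.0400


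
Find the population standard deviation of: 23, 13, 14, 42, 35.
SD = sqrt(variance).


Mean = 25.4000
Variance = 131.4400
SD = sqrt(131.4400) = 11.4647

SD = 11.4647


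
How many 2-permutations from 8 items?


P(8,2) = 8!/6!
= 40320/720
= 56

P(8,2) = 56


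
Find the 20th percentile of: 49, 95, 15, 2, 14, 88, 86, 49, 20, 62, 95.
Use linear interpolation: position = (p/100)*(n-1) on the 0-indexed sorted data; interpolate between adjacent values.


Sorted: 2, 14, 15, 20, 49, 49, 62, 86, 88, 95, 95
n = 11
Index = 20/100 * 10 = 2.0000
Lower = data[2] = 15, Upper = data[3] = 20
P20 = 15 + 0*(5) = 15.0000

P20 = 15.0000


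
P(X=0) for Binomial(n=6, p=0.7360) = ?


C(6,0) = 1
p^0 = 1.000000
(1-p)^6 = 0.000339
P = 1 * 1.000000 * 0.000339 = 0.0003

P(X=0) = 0.0003


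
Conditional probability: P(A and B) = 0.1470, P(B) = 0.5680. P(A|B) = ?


P(A|B) = 0.1470/0.5680 = 0.2588

P(A|B) = 0.2588


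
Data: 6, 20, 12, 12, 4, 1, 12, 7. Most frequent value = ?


Frequencies: 1:1, 4:1, 6:1, 7:1, 12:3, 20:1
Max frequency = 3
Mode = 12

Mode = 12


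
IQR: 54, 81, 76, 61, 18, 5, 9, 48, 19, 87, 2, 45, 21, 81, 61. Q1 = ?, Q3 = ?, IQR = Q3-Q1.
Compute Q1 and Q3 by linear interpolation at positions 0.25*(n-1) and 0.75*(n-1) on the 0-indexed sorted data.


Sorted: 2, 5, 9, 18, 19, 21, 45, 48, 54, 61, 61, 76, 81, 81, 87
Q1 (25th %ile) = 18.5000
Q3 (75th %ile) = 68.5000
IQR = 68.5000 - 18.5000 = 50.0000

IQR = 50.0000


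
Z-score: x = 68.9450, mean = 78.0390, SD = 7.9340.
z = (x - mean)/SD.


z = (68.9450 - 78.0390)/7.9340
= -9.0940/7.9340
= -1.1462

z = -1.1462


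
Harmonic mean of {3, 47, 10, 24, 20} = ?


Sum of reciprocals = 1/3 + 1/47 + 1/10 + 1/24 + 1/20 = 0.546277
HM = 5/0.546277 = 9.1529

HM = 9.1529


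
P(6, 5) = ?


P(6,5) = 6!/1!
= 720/1
= 720

P(6,5) = 720


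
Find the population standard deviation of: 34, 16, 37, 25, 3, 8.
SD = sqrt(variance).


Mean = 20.5000
Variance = 159.5833
SD = sqrt(159.5833) = 12.6326

SD = 12.6326


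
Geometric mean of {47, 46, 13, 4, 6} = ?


Product = 47 × 46 × 13 × 4 × 6 = 674544
GM = 674544^(1/5) = 14.6488

GM = 14.6488


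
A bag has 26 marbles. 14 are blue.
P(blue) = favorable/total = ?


P = 14/26 = 0.5385

P = 0.5385


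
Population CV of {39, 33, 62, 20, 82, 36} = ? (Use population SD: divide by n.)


Mean = 45.3333
SD = 20.5886
CV = (20.5886/45.3333)*100 = 45.4159%

CV = 45.4159%


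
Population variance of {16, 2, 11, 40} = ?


Mean = 17.2500
Squared deviations: 1.5625, 232.5625, 39.0625, 517.5625
Sum = 790.7500
Variance = 790.7500/4 = 197.6875

Variance = 197.6875


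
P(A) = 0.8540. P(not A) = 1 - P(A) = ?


P(not A) = 1 - 0.8540 = 0.1460

P(not A) = 0.1460


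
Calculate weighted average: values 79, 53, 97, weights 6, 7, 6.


Numerator = 79*6 + 53*7 + 97*6 = 1427
Denominator = 6 + 7 + 6 = 19
WM = 1427/19 = 75.1053

WM = 75.1053


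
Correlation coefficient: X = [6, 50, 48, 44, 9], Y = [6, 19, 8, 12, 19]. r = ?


Mean X = 31.4000, Mean Y = 12.8000
SD X = 19.632626, SD Y = 5.418487
Cov = 11.880000
r = 11.880000/(19.632626*5.418487) = 0.1117

r = 0.1117


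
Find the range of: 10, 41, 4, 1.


Max = 41, Min = 1
Range = 41 - 1 = 40

Range = 40


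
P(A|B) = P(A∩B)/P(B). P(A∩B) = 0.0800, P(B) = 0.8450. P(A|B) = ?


P(A|B) = 0.0800/0.8450 = 0.0947

P(A|B) = 0.0947


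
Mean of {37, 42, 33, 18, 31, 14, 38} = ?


Sum = 37 + 42 + 33 + 18 + 31 + 14 + 38 = 213
n = 7
Mean = 213/7 = 30.4286

Mean = 30.4286


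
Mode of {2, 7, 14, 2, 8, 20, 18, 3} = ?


Frequencies: 2:2, 3:1, 7:1, 8:1, 14:1, 18:1, 20:1
Max frequency = 2
Mode = 2

Mode = 2


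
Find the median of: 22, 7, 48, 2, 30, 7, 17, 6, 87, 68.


Sorted: 2, 6, 7, 7, 17, 22, 30, 48, 68, 87
n = 10 (even)
Middle values: 17 and 22
Median = (17+22)/2 = 19.5000

Median = 19.5000


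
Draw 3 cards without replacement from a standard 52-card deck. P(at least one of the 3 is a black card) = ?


P(at least one) = 1 - P(none)
P(none) = (26/52) × (25/51) × (24/50) = 0.117647
P(at least one) = 1 - 0.117647 = 0.8824

P = 0.8824


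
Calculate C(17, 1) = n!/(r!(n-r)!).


C(17,1) = 17!/(1! × 16!)
= 355687428096000/(1 × 20922789888000)
= 17

C(17,1) = 17


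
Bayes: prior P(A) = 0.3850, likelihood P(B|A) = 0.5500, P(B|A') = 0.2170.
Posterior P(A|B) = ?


P(B) = P(B|A)*P(A) + P(B|A')*P(A')
= 0.5500*0.3850 + 0.2170*0.6150
= 0.211750 + 0.133455 = 0.345205
P(A|B) = 0.211750/0.345205 = 0.6134

P(A|B) = 0.6134


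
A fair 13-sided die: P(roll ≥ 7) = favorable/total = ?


Favorable outcomes (roll ≥ 7): 7
Total outcomes = 13
P = 7/13 = 0.5385

P = 0.5385


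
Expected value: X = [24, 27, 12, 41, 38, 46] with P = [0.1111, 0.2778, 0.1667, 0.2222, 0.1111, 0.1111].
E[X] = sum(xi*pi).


E[X] = 24*0.1111 + 27*0.2778 + 12*0.1667 + 41*0.2222 + 38*0.1111 + 46*0.1111
= 2.6664 + 7.5006 + 2.0004 + 9.1102 + 4.2218 + 5.1106
= 30.6100

E[X] = 30.6100


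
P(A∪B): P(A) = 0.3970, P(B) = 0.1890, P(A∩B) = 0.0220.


P(A∪B) = 0.3970 + 0.1890 - 0.0220
= 0.5860 - 0.0220
= 0.5640

P(A∪B) = 0.5640


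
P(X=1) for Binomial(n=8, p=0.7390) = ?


C(8,1) = 8
p^1 = 0.739000
(1-p)^7 = 8.250562e-05
P = 8 * 0.739000 * 8.250562e-05 = 0.0005

P(X=1) = 0.0005


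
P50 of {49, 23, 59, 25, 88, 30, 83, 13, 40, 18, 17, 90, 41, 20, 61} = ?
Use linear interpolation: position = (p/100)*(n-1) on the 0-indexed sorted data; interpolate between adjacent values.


Sorted: 13, 17, 18, 20, 23, 25, 30, 40, 41, 49, 59, 61, 83, 88, 90
n = 15
Index = 50/100 * 14 = 7.0000
Lower = data[7] = 40, Upper = data[8] = 41
P50 = 40 + 0*(1) = 40.0000

P50 = 40.0000


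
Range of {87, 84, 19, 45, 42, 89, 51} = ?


Max = 89, Min = 19
Range = 89 - 19 = 70

Range = 70


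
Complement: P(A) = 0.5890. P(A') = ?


P(not A) = 1 - 0.5890 = 0.4110

P(not A) = 0.4110


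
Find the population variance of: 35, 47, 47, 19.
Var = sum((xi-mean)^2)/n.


Mean = 37.0000
Squared deviations: 4.0000, 100.0000, 100.0000, 324.0000
Sum = 528.0000
Variance = 528.0000/4 = 132.0000

Variance = 132.0000


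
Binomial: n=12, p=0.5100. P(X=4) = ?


C(12,4) = 495
p^4 = 0.067652
(1-p)^8 = 0.003323
P = 495 * 0.067652 * 0.003323 = 0.1113

P(X=4) = 0.1113


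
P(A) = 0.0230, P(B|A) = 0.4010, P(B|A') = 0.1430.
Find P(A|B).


P(B) = P(B|A)*P(A) + P(B|A')*P(A')
= 0.4010*0.0230 + 0.1430*0.9770
= 0.009223 + 0.139711 = 0.148934
P(A|B) = 0.009223/0.148934 = 0.0619

P(A|B) = 0.0619


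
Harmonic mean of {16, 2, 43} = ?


Sum of reciprocals = 1/16 + 1/2 + 1/43 = 0.585756
HM = 3/0.585756 = 5.1216

HM = 5.1216


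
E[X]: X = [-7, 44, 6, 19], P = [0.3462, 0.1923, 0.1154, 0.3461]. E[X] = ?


E[X] = -7*0.3462 + 44*0.1923 + 6*0.1154 + 19*0.3461
= -2.4234 + 8.4612 + 0.6924 + 6.5759
= 13.3061

E[X] = 13.3061


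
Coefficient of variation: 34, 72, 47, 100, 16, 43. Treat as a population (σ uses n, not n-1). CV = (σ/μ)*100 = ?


Mean = 52.0000
SD = 27.1723
CV = (27.1723/52.0000)*100 = 52.2544%

CV = 52.2544%


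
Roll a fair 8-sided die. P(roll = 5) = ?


Favorable outcomes (roll = 5): 1
Total outcomes = 8
P = 1/8 = 0.1250

P = 0.1250


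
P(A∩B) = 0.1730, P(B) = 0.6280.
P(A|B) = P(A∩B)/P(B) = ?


P(A|B) = 0.1730/0.6280 = 0.2755

P(A|B) = 0.2755


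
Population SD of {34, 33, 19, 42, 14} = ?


Mean = 28.4000
Variance = 106.6400
SD = sqrt(106.6400) = 10.3267

SD = 10.3267


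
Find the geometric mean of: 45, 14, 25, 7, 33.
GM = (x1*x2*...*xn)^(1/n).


Product = 45 × 14 × 25 × 7 × 33 = 3638250
GM = 3638250^(1/5) = 20.5201

GM = 20.5201


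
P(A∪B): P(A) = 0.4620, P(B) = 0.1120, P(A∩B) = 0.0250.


P(A∪B) = 0.4620 + 0.1120 - 0.0250
= 0.5740 - 0.0250
= 0.5490

P(A∪B) = 0.5490


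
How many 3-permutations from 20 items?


P(20,3) = 20!/17!
= 2432902008176640000/355687428096000
= 6840

P(20,3) = 6840


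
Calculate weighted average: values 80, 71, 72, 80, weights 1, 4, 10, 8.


Numerator = 80*1 + 71*4 + 72*10 + 80*8 = 1724
Denominator = 1 + 4 + 10 + 8 = 23
WM = 1724/23 = 74.9565

WM = 74.9565


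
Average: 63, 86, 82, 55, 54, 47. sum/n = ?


Sum = 63 + 86 + 82 + 55 + 54 + 47 = 387
n = 6
Mean = 387/6 = 64.5000

Mean = 64.5000


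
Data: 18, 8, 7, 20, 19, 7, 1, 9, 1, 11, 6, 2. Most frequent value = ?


Frequencies: 1:2, 2:1, 6:1, 7:2, 8:1, 9:1, 11:1, 18:1, 19:1, 20:1
Max frequency = 2
Mode = 1, 7

Mode = 1, 7


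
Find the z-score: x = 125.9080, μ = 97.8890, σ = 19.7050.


z = (125.9080 - 97.8890)/19.7050
= 28.0190/19.7050
= 1.4219

z = 1.4219


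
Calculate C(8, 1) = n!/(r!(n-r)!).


C(8,1) = 8!/(1! × 7!)
= 40320/(1 × 5040)
= 8

C(8,1) = 8


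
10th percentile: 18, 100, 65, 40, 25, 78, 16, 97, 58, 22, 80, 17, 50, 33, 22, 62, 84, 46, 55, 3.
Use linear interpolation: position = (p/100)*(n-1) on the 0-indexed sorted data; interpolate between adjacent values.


Sorted: 3, 16, 17, 18, 22, 22, 25, 33, 40, 46, 50, 55, 58, 62, 65, 78, 80, 84, 97, 100
n = 20
Index = 10/100 * 19 = 1.9000
Lower = data[1] = 16, Upper = data[2] = 17
P10 = 16 + 0.9000*(1) = 16.9000

P10 = 16.9000


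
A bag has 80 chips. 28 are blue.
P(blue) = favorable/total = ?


P = 28/80 = 0.3500

P = 0.3500


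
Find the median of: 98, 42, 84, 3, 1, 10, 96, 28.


Sorted: 1, 3, 10, 28, 42, 84, 96, 98
n = 8 (even)
Middle values: 28 and 42
Median = (28+42)/2 = 35.0000

Median = 35.0000


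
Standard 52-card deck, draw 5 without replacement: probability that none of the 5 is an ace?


P(no aces) = (48/52) × (47/51) × (46/50) × (45/49) × (44/48)
= 0.6588

P = 0.6588


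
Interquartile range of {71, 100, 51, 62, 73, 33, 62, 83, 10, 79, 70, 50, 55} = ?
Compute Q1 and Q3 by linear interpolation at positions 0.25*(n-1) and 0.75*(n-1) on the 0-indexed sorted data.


Sorted: 10, 33, 50, 51, 55, 62, 62, 70, 71, 73, 79, 83, 100
Q1 (25th %ile) = 51.0000
Q3 (75th %ile) = 73.0000
IQR = 73.0000 - 51.0000 = 22.0000

IQR = 22.0000


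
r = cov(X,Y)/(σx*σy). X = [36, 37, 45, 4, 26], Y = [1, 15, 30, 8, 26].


Mean X = 29.6000, Mean Y = 16.0000
SD X = 14.150618, SD Y = 10.825895
Cov = 56.200000
r = 56.200000/(14.150618*10.825895) = 0.3669

r = 0.3669


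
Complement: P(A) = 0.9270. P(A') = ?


P(not A) = 1 - 0.9270 = 0.0730

P(not A) = 0.0730


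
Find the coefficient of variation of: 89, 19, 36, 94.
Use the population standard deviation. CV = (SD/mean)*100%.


Mean = 59.5000
SD = 32.6075
CV = (32.6075/59.5000)*100 = 54.8025%

CV = 54.8025%


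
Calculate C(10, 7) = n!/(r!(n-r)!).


C(10,7) = 10!/(7! × 3!)
= 3628800/(5040 × 6)
= 120

C(10,7) = 120


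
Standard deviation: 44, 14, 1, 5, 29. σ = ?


Mean = 18.6000
Variance = 253.8400
SD = sqrt(253.8400) = 15.9324

SD = 15.9324


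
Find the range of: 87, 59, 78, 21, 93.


Max = 93, Min = 21
Range = 93 - 21 = 72

Range = 72


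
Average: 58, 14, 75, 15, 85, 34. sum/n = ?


Sum = 58 + 14 + 75 + 15 + 85 + 34 = 281
n = 6
Mean = 281/6 = 46.8333

Mean = 46.8333


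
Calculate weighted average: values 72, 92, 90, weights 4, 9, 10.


Numerator = 72*4 + 92*9 + 90*10 = 2016
Denominator = 4 + 9 + 10 = 23
WM = 2016/23 = 87.6522

WM = 87.6522


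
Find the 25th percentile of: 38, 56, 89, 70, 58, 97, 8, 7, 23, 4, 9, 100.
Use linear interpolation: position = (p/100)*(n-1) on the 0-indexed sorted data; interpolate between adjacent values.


Sorted: 4, 7, 8, 9, 23, 38, 56, 58, 70, 89, 97, 100
n = 12
Index = 25/100 * 11 = 2.7500
Lower = data[2] = 8, Upper = data[3] = 9
P25 = 8 + 0.7500*(1) = 8.7500

P25 = 8.7500


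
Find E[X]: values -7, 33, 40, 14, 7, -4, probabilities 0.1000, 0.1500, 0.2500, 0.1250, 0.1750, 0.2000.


E[X] = -7*0.1000 + 33*0.1500 + 40*0.2500 + 14*0.1250 + 7*0.1750 - 4*0.2000
= -0.7000 + 4.9500 + 10.0000 + 1.7500 + 1.2250 - 0.8000
= 16.4250

E[X] = 16.4250


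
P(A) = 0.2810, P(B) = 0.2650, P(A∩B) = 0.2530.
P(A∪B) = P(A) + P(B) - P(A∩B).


P(A∪B) = 0.2810 + 0.2650 - 0.2530
= 0.5460 - 0.2530
= 0.2930

P(A∪B) = 0.2930


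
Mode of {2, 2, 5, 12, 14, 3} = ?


Frequencies: 2:2, 3:1, 5:1, 12:1, 14:1
Max frequency = 2
Mode = 2

Mode = 2


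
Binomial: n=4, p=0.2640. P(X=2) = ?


C(4,2) = 6
p^2 = 0.069696
(1-p)^2 = 0.541696
P = 6 * 0.069696 * 0.541696 = 0.2265

P(X=2) = 0.2265


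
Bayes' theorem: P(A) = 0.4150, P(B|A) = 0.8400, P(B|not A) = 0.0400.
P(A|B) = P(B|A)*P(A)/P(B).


P(B) = P(B|A)*P(A) + P(B|A')*P(A')
= 0.8400*0.4150 + 0.0400*0.5850
= 0.348600 + 0.023400 = 0.372000
P(A|B) = 0.348600/0.372000 = 0.9371

P(A|B) = 0.9371


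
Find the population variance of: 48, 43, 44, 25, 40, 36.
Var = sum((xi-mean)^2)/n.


Mean = 39.3333
Squared deviations: 75.1111, 13.4444, 21.7778, 205.4444, 0.4444, 11.1111
Sum = 327.3333
Variance = 327.3333/6 = 54.5556

Variance = 54.5556


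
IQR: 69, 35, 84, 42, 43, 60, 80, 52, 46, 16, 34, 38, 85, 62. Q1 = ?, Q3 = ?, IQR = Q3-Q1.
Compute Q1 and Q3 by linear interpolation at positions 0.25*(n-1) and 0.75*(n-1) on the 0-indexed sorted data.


Sorted: 16, 34, 35, 38, 42, 43, 46, 52, 60, 62, 69, 80, 84, 85
Q1 (25th %ile) = 39.0000
Q3 (75th %ile) = 67.2500
IQR = 67.2500 - 39.0000 = 28.2500

IQR = 28.2500


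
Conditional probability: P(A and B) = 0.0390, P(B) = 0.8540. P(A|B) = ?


P(A|B) = 0.0390/0.8540 = 0.0457

P(A|B) = 0.0457


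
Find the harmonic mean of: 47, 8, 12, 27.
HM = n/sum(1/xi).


Sum of reciprocals = 1/47 + 1/8 + 1/12 + 1/27 = 0.266647
HM = 4/0.266647 = 15.0011

HM = 15.0011


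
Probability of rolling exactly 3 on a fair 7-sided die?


Favorable outcomes (roll = 3): 1
Total outcomes = 7
P = 1/7 = 0.1429

P = 0.1429


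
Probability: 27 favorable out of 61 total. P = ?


P = 27/61 = 0.4426

P = 0.4426


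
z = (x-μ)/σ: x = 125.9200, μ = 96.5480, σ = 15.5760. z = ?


z = (125.9200 - 96.5480)/15.5760
= 29.3720/15.5760
= 1.8857

z = 1.8857


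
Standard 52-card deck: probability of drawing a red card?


26 red cards in 52 cards
P = 26/52 = 0.5000

P = 0.5000


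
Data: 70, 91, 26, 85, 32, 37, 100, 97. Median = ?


Sorted: 26, 32, 37, 70, 85, 91, 97, 100
n = 8 (even)
Middle values: 70 and 85
Median = (70+85)/2 = 77.5000

Median = 77.5000


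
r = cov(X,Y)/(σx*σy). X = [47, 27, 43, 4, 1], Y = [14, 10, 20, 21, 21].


Mean X = 24.4000, Mean Y = 17.2000
SD X = 19.116485, SD Y = 4.445222
Cov = -41.080000
r = -41.080000/(19.116485*4.445222) = -0.4834

r = -0.4834


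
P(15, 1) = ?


P(15,1) = 15!/14!
= 1307674368000/87178291200
= 15

P(15,1) = 15


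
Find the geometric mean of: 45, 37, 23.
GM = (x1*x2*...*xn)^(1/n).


Product = 45 × 37 × 23 = 38295
GM = 38295^(1/3) = 33.7065

GM = 33.7065


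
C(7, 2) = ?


C(7,2) = 7!/(2! × 5!)
= 5040/(2 × 120)
= 21

C(7,2) = 21


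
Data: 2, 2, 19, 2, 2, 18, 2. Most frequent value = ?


Frequencies: 2:5, 18:1, 19:1
Max frequency = 5
Mode = 2

Mode = 2


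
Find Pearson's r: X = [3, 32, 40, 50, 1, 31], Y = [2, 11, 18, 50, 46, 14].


Mean X = 26.1667, Mean Y = 23.5000
SD X = 18.197222, SD Y = 18.016196
Cov = 61.416667
r = 61.416667/(18.197222*18.016196) = 0.1873

r = 0.1873


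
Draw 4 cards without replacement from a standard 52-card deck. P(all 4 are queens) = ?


P(all queens) = (4/52) × (3/51) × (2/50) × (1/49)
= 3.6938e-06

P = 3.6938e-06


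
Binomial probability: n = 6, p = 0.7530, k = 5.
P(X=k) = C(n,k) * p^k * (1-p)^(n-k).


C(6,5) = 6
p^5 = 0.242089
(1-p)^1 = 0.247000
P = 6 * 0.242089 * 0.247000 = 0.3588

P(X=5) = 0.3588


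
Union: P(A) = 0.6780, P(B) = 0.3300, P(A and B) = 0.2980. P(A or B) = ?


P(A∪B) = 0.6780 + 0.3300 - 0.2980
= 1.0080 - 0.2980
= 0.7100

P(A∪B) = 0.7100


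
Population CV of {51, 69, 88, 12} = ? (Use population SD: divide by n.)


Mean = 55.0000
SD = 28.0624
CV = (28.0624/55.0000)*100 = 51.0226%

CV = 51.0226%


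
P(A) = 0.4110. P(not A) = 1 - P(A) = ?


P(not A) = 1 - 0.4110 = 0.5890

P(not A) = 0.5890


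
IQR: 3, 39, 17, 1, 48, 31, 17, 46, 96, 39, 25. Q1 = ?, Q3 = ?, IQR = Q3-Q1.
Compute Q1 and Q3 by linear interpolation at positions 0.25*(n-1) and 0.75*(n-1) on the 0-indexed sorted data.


Sorted: 1, 3, 17, 17, 25, 31, 39, 39, 46, 48, 96
Q1 (25th %ile) = 17.0000
Q3 (75th %ile) = 42.5000
IQR = 42.5000 - 17.0000 = 25.5000

IQR = 25.5000


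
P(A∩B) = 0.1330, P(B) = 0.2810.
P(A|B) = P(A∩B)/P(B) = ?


P(A|B) = 0.1330/0.2810 = 0.4733

P(A|B) = 0.4733


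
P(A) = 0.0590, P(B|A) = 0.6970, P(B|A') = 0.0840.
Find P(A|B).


P(B) = P(B|A)*P(A) + P(B|A')*P(A')
= 0.6970*0.0590 + 0.0840*0.9410
= 0.041123 + 0.079044 = 0.120167
P(A|B) = 0.041123/0.120167 = 0.3422

P(A|B) = 0.3422


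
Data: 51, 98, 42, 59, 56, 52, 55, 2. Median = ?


Sorted: 2, 42, 51, 52, 55, 56, 59, 98
n = 8 (even)
Middle values: 52 and 55
Median = (52+55)/2 = 53.5000

Median = 53.5000


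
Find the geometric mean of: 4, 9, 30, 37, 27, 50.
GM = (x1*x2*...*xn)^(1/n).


Product = 4 × 9 × 30 × 37 × 27 × 50 = 53946000
GM = 53946000^(1/6) = 19.4384

GM = 19.4384


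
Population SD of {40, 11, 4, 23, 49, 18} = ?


Mean = 24.1667
Variance = 247.8056
SD = sqrt(247.8056) = 15.7418

SD = 15.7418


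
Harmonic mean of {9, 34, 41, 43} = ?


Sum of reciprocals = 1/9 + 1/34 + 1/41 + 1/43 = 0.188169
HM = 4/0.188169 = 21.2575

HM = 21.2575


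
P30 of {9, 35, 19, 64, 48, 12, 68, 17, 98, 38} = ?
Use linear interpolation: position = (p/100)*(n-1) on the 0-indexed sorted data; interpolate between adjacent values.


Sorted: 9, 12, 17, 19, 35, 38, 48, 64, 68, 98
n = 10
Index = 30/100 * 9 = 2.7000
Lower = data[2] = 17, Upper = data[3] = 19
P30 = 17 + 0.7000*(2) = 18.4000

P30 = 18.4000


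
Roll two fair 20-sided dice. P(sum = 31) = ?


Total outcomes = 20×20 = 400
Favorable (sum = 31): 10
P = 10/400 = 0.0250

P = 0.0250


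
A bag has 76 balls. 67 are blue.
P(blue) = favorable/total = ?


P = 67/76 = 0.8816

P = 0.8816


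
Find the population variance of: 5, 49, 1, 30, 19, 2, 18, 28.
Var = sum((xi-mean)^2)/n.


Mean = 19.0000
Squared deviations: 196.0000, 900.0000, 324.0000, 121.0000, 0, 289.0000, 1.0000, 81.0000
Sum = 1912.0000
Variance = 1912.0000/8 = 239.0000

Variance = 239.0000


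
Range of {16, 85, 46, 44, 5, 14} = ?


Max = 85, Min = 5
Range = 85 - 5 = 80

Range = 80


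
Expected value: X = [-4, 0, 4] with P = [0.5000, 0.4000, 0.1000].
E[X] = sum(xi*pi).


E[X] = -4*0.5000 + 0*0.4000 + 4*0.1000
= -2.0000 + 0 + 0.4000
= -1.6000

E[X] = -1.6000


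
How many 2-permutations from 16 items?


P(16,2) = 16!/14!
= 20922789888000/87178291200
= 240

P(16,2) = 240


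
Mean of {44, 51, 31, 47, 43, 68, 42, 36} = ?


Sum = 44 + 51 + 31 + 47 + 43 + 68 + 42 + 36 = 362
n = 8
Mean = 362/8 = 45.2500

Mean = 45.2500


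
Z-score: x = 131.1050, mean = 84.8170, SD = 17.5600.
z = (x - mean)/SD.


z = (131.1050 - 84.8170)/17.5600
= 46.2880/17.5600
= 2.6360

z = 2.6360


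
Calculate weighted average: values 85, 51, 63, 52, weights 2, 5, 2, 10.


Numerator = 85*2 + 51*5 + 63*2 + 52*10 = 1071
Denominator = 2 + 5 + 2 + 10 = 19
WM = 1071/19 = 56.3684

WM = 56.3684


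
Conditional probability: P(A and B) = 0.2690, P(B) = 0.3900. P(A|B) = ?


P(A|B) = 0.2690/0.3900 = 0.6897

P(A|B) = 0.6897


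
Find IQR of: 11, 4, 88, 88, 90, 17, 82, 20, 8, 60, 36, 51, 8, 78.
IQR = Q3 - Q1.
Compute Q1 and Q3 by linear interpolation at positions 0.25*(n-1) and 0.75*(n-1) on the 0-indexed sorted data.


Sorted: 4, 8, 8, 11, 17, 20, 36, 51, 60, 78, 82, 88, 88, 90
Q1 (25th %ile) = 12.5000
Q3 (75th %ile) = 81.0000
IQR = 81.0000 - 12.5000 = 68.5000

IQR = 68.5000


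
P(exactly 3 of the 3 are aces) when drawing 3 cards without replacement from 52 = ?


Hypergeometric: P(X=3) = C(4,3)·C(48,0) / C(52,3)
= 4 × 1 / 22100
= 4/22100 = 0.0002

P = 0.0002


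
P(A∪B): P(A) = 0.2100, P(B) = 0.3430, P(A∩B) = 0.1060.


P(A∪B) = 0.2100 + 0.3430 - 0.1060
= 0.5530 - 0.1060
= 0.4470

P(A∪B) = 0.4470
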